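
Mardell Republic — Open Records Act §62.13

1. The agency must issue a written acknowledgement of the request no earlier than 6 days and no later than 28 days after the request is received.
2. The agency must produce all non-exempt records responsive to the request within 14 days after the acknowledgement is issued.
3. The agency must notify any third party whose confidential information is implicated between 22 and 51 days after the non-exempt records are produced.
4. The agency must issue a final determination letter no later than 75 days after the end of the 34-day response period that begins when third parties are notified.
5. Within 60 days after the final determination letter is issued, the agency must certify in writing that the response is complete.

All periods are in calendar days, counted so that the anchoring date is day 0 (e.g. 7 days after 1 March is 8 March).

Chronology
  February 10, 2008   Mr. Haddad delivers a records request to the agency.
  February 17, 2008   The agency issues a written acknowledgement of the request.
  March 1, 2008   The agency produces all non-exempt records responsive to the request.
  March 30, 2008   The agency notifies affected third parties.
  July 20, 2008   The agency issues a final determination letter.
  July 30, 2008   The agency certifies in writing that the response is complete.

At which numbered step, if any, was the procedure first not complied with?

Step 1 — 6 and 28 days from February 10, 2008 (when the request is received) are February 16, 2008 and March 9, 2008 respectively; done February 17, 2008, which is between those dates.
Step 2 — counting 14 days from February 17, 2008 (when the acknowledgement is issued) gives a deadline of March 2, 2008; completed March 1, 2008, before the deadline.
Step 3 — 22 and 51 days from March 1, 2008 (when the non-exempt records are produced) are March 23, 2008 and April 21, 2008 respectively; done March 30, 2008, which is between those dates.
Step 4 — counting 75 days from May 3, 2008 (end of the 34-day response period, which began when third parties are notified on March 30, 2008) gives a deadline of July 17, 2008; done July 20, 2008 — 3 days late.
The analysis stops there.

Step 4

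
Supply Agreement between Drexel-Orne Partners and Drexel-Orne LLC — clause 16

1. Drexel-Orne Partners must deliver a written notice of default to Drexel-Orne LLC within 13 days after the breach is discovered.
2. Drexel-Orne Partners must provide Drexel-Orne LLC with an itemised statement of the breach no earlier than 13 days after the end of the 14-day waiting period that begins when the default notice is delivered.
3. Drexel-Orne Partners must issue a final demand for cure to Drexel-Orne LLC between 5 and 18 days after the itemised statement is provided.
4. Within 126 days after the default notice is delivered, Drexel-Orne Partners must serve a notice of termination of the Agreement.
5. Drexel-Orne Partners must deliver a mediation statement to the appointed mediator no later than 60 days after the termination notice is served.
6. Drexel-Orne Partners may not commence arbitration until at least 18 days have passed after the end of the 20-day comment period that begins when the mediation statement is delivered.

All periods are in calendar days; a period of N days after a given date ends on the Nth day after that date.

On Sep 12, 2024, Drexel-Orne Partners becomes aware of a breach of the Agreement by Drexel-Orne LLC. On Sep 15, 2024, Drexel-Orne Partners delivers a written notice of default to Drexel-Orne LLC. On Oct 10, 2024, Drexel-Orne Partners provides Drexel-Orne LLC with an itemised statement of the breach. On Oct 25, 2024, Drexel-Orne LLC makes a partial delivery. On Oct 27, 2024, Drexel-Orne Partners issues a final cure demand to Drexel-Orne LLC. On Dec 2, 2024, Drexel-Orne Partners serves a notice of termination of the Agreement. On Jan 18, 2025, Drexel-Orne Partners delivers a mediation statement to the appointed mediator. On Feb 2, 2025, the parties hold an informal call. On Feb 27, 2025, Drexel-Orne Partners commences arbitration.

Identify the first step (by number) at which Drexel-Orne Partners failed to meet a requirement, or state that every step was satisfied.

(1) due by Sep 12, 2024 + 13 days = Sep 25, 2024; completed Sep 15, 2024, before the deadline.
(2) permitted from Sep 29, 2024 + 13 days = Oct 12, 2024 onward; Oct 10, 2024 is 2 days before the earliest permitted date.
No need to go further; step 2 was not satisfied.

Step 2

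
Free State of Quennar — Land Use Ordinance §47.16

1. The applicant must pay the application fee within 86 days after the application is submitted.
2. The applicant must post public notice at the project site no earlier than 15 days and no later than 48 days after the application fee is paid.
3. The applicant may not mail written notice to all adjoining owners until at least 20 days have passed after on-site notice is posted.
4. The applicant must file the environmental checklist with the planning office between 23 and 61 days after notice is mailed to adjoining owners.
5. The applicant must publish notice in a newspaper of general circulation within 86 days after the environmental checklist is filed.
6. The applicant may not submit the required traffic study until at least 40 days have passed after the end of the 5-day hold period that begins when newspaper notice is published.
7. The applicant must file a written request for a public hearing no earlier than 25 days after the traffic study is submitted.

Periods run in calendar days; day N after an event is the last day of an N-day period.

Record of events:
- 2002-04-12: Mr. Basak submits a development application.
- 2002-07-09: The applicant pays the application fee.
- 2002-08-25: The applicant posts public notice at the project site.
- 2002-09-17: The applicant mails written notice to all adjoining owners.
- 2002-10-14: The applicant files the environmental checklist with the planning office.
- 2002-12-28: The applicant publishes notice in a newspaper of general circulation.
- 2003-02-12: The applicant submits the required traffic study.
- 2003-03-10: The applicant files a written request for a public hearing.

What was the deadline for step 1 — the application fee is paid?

Step 1 runs from 2002-04-12, when the application is submitted. 86 days after 2002-04-12 is 2002-07-07.

2002-07-07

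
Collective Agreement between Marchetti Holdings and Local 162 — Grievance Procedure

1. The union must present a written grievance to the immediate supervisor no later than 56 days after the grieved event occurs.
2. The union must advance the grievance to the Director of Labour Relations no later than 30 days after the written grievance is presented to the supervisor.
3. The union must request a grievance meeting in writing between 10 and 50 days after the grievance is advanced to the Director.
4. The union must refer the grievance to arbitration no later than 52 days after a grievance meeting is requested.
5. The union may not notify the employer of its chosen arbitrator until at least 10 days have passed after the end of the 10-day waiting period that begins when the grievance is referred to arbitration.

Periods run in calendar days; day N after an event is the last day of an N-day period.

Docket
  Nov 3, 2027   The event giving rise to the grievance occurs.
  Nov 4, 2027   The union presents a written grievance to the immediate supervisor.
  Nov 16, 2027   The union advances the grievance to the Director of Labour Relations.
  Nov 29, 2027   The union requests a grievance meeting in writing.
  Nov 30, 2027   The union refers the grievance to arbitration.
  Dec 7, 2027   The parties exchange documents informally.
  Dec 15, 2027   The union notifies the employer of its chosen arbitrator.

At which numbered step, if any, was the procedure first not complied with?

Step 1: 56 days after Nov 3, 2027 (when the grieved event occurs) is Dec 29, 2027; completed Nov 4, 2027, before the deadline.
Step 2: 30 days after Nov 4, 2027 (when the written grievance is presented to the supervisor) is Dec 4, 2027; Nov 16, 2027 is within that limit.
Step 3: the window is 10–50 days after Nov 16, 2027 (when the grievance is advanced to the Director), so Nov 26, 2027 through Jan 5, 2028; done Nov 29, 2027, which is between those dates.
Step 4: 52 days after Nov 29, 2027 (when a grievance meeting is requested) is Jan 20, 2028; completed Nov 30, 2027, before the deadline.
Step 5: the earliest permitted date is 10 days after Dec 10, 2027 (end of the 10-day waiting period, which began when the grievance is referred to arbitration on Nov 30, 2027), i.e. Dec 20, 2027; done Dec 15, 2027 — 5 days too early.

Step 5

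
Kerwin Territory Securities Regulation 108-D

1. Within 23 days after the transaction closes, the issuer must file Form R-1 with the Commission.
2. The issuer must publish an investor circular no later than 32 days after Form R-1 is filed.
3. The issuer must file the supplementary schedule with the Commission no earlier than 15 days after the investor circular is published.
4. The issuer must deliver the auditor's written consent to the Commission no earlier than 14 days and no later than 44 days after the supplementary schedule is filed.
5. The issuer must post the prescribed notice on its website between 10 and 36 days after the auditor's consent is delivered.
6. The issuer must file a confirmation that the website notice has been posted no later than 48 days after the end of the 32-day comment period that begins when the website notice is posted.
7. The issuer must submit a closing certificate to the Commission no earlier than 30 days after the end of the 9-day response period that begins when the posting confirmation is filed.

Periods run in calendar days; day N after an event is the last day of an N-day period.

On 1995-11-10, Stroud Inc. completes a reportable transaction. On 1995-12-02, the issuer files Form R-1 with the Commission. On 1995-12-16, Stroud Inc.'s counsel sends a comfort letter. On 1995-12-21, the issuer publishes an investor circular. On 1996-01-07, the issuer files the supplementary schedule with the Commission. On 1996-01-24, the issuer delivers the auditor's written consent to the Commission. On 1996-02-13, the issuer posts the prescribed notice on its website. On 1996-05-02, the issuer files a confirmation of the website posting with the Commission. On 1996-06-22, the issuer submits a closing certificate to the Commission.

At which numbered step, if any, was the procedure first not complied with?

None — every step was satisfied

Step 1: 23 days after 1995-11-10 (when the transaction closes) is 1995-12-03; 1995-12-02 is within that limit.
Step 2: 32 days after 1995-12-02 (when Form R-1 is filed) is 1996-01-03; done 1995-12-21 — timely.
Step 3: the earliest permitted date is 15 days after 1995-12-21 (when the investor circular is published), i.e. 1996-01-05; done 1996-01-07, after the minimum wait.
Step 4: the window is 14–44 days after 1996-01-07 (when the supplementary schedule is filed), so 1996-01-21 through 1996-02-20; 1996-01-24 falls inside that range.
Step 5: the window is 10–36 days after 1996-01-24 (when the auditor's consent is delivered), so 1996-02-03 through 1996-02-29; done 1996-02-13 — within the window.
Step 6: 48 days after 1996-03-16 (end of the 32-day comment period, which began when the website notice is posted on 1996-02-13) is 1996-05-03; completed 1996-05-02, before the deadline.
Step 7: the earliest permitted date is 30 days after 1996-05-11 (end of the 9-day response period, which began when the posting confirmation is filed on 1996-05-02), i.e. 1996-06-10; 1996-06-22 is on or after that date.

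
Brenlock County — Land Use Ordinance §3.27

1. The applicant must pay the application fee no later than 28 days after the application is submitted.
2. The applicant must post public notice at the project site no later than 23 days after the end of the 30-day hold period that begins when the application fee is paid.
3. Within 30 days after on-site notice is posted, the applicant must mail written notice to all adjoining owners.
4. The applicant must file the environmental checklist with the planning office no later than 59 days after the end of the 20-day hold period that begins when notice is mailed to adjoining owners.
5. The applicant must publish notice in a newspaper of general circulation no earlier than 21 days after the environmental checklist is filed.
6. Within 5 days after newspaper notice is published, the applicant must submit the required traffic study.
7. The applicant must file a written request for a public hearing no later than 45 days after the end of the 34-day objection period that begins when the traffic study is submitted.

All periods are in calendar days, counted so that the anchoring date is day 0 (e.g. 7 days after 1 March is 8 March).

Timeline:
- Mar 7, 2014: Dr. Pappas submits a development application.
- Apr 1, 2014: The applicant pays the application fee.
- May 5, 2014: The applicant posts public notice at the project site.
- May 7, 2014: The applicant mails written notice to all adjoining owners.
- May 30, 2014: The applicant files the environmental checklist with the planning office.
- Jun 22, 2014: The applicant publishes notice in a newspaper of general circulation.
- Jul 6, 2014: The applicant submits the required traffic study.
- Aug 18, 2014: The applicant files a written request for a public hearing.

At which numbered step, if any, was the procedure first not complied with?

(1) due by Mar 7, 2014 + 28 days = Apr 4, 2014; done Apr 1, 2014 — timely.
(2) due by May 1, 2014 + 23 days = May 24, 2014; completed May 5, 2014, before the deadline.
(3) due by May 5, 2014 + 30 days = Jun 4, 2014; completed May 7, 2014, before the deadline.
(4) due by May 27, 2014 + 59 days = Jul 25, 2014; completed May 30, 2014, before the deadline.
(5) permitted from May 30, 2014 + 21 days = Jun 20, 2014 onward; done Jun 22, 2014, after the minimum wait.
(6) due by Jun 22, 2014 + 5 days = Jun 27, 2014; Jul 6, 2014 misses that deadline by 9 days.
That is the first point of non-compliance.

Step 6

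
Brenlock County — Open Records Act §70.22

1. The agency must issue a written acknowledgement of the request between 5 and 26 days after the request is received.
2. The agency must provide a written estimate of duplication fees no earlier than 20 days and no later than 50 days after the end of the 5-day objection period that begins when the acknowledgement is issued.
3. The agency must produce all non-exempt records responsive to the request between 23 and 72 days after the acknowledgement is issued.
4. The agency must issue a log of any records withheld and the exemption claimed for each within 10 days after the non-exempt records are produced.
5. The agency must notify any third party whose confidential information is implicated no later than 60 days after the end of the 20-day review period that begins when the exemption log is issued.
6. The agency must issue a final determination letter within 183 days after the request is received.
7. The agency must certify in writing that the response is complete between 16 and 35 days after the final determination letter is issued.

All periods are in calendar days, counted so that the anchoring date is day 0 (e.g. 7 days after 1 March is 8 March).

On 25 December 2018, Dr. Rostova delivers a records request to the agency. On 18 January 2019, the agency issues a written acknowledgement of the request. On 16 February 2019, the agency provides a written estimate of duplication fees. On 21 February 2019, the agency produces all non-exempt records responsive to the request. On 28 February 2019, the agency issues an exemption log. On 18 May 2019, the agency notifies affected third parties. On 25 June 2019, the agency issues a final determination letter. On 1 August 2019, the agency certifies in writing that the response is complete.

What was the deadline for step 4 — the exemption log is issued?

3 March 2019

Step 4 runs from 21 February 2019, when the non-exempt records are produced. 10 days after 21 February 2019 is 3 March 2019.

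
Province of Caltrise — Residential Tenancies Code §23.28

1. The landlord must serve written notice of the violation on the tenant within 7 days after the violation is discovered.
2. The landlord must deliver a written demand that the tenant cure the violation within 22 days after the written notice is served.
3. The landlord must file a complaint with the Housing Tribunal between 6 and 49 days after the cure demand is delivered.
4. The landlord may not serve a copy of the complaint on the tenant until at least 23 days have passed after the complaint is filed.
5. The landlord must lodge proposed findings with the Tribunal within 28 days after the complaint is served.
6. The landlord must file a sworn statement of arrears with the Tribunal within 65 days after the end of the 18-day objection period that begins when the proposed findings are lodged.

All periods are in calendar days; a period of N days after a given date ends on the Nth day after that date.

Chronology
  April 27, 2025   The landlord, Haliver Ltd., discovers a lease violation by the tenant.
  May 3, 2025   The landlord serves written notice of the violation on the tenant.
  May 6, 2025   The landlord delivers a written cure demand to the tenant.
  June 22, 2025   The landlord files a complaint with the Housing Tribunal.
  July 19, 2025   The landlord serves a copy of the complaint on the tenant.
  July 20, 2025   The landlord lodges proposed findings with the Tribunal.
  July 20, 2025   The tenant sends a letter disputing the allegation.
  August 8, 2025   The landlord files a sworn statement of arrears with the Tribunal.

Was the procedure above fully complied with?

(1) due by April 27, 2025 + 7 days = May 4, 2025; May 3, 2025 is within that limit.
(2) due by May 3, 2025 + 22 days = May 25, 2025; May 6, 2025 is within that limit.
(3) the permitted window runs from May 6, 2025 + 6 = May 12, 2025 to May 6, 2025 + 49 = June 24, 2025; done June 22, 2025, which is between those dates.
(4) permitted from June 22, 2025 + 23 days = July 15, 2025 onward; July 19, 2025 is on or after that date.
(5) due by July 19, 2025 + 28 days = August 16, 2025; completed July 20, 2025, before the deadline.
(6) due by August 7, 2025 + 65 days = October 11, 2025; done August 8, 2025 — timely.

Yes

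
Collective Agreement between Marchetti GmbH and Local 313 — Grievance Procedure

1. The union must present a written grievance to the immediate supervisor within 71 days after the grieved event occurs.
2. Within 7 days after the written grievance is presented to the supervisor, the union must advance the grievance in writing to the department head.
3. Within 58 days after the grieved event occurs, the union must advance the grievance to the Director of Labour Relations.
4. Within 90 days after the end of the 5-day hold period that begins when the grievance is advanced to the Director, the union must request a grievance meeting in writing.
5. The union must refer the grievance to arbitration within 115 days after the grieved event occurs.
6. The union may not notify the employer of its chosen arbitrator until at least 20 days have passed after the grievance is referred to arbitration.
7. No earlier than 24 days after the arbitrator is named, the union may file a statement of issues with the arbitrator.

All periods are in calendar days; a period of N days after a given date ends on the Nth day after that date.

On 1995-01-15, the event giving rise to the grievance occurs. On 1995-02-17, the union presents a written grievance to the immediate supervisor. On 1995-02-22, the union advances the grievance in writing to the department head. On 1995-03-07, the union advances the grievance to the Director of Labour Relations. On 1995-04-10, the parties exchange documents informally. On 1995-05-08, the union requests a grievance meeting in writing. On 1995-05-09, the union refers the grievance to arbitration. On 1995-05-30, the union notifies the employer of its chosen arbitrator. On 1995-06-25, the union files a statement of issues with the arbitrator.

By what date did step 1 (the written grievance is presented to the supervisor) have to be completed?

Step 1 runs from 1995-01-15, when the grieved event occurs. 71 days after 1995-01-15 is 1995-03-27.

1995-03-27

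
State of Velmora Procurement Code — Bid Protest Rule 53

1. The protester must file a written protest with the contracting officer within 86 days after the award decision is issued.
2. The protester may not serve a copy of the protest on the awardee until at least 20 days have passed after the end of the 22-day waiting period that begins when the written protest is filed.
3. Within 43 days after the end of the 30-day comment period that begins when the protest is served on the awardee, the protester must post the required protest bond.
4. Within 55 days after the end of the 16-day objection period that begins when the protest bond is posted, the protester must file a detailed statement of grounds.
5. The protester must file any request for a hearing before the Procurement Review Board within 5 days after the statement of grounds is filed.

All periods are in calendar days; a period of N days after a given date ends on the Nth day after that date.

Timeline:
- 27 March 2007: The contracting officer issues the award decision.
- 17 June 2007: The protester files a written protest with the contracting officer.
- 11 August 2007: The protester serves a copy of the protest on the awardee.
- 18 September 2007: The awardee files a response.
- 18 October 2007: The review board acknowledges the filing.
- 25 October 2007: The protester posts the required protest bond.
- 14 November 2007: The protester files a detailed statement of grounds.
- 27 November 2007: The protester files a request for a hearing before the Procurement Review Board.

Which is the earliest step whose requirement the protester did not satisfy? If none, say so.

Step 3

Step 1: 86 days after 27 March 2007 (when the award decision is issued) is 21 June 2007; done 17 June 2007 — timely.
Step 2: the earliest permitted date is 20 days after 9 July 2007 (end of the 22-day waiting period, which began when the written protest is filed on 17 June 2007), i.e. 29 July 2007; 11 August 2007 is on or after that date.
Step 3: 43 days after 10 September 2007 (end of the 30-day comment period, which began when the protest is served on the awardee on 11 August 2007) is 23 October 2007; done 25 October 2007 — 2 days late.
The analysis stops there.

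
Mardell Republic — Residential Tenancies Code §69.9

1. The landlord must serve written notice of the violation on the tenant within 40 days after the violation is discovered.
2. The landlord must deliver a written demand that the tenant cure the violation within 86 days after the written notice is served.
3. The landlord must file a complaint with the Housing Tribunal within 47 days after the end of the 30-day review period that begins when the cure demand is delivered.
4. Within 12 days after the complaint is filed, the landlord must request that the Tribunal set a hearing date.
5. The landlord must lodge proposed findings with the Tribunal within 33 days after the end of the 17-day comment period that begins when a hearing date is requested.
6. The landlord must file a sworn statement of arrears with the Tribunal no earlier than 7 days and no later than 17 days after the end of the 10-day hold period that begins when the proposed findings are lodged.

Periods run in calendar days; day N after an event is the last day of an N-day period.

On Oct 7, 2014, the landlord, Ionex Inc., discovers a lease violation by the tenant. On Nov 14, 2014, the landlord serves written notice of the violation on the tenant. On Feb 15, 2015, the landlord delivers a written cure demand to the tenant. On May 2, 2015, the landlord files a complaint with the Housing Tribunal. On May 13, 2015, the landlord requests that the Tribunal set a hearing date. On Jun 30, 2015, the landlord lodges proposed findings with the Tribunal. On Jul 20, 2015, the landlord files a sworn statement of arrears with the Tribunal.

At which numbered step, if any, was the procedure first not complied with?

Step 2

Step 1: 40 days after Oct 7, 2014 (when the violation is discovered) is Nov 16, 2014; completed Nov 14, 2014, before the deadline.
Step 2: 86 days after Nov 14, 2014 (when the written notice is served) is Feb 8, 2015; done Feb 15, 2015 — 7 days late.
The analysis stops there.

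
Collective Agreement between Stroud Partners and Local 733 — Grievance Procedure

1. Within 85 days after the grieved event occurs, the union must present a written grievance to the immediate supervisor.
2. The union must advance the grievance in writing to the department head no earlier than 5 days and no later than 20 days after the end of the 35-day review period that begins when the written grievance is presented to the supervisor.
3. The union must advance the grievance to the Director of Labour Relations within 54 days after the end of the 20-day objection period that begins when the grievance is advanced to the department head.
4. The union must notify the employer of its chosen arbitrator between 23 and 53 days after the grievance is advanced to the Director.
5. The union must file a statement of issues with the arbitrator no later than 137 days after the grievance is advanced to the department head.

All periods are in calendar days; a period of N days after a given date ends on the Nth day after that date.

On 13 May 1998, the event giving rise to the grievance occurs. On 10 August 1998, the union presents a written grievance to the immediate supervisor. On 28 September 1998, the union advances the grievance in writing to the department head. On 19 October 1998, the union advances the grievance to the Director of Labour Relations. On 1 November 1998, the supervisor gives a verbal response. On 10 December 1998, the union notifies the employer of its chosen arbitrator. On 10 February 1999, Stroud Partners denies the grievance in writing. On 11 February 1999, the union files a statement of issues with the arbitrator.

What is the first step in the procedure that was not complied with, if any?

(1) due by 13 May 1998 + 85 days = 6 August 1998; 10 August 1998 misses that deadline by 4 days.
That is the first point of non-compliance.

Step 1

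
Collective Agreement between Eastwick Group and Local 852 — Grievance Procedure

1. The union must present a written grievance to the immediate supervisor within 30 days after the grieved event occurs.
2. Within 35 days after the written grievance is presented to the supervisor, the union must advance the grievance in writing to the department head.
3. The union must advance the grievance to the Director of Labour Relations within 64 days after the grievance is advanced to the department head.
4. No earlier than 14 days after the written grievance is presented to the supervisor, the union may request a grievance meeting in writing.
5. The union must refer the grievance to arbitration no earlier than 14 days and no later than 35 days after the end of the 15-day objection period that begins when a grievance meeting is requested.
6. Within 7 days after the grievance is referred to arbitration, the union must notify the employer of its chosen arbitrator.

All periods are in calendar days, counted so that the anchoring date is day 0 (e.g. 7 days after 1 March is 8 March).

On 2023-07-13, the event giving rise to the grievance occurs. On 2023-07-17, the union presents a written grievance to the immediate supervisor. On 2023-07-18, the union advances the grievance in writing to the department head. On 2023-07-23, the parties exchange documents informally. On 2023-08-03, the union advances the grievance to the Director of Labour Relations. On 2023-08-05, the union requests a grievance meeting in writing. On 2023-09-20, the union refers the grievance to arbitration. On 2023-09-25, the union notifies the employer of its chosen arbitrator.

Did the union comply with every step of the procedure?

Step 1: 30 days after 2023-07-13 (when the grieved event occurs) is 2023-08-12; 2023-07-17 is within that limit.
Step 2: 35 days after 2023-07-17 (when the written grievance is presented to the supervisor) is 2023-08-21; 2023-07-18 is within that limit.
Step 3: 64 days after 2023-07-18 (when the grievance is advanced to the department head) is 2023-09-20; done 2023-08-03 — timely.
Step 4: the earliest permitted date is 14 days after 2023-07-17 (when the written grievance is presented to the supervisor), i.e. 2023-07-31; done 2023-08-05 — permitted.
Step 5: the window is 14–35 days after 2023-08-20 (end of the 15-day objection period, which began when a grievance meeting is requested on 2023-08-05), so 2023-09-03 through 2023-09-24; 2023-09-20 falls inside that range.
Step 6: 7 days after 2023-09-20 (when the grievance is referred to arbitration) is 2023-09-27; done 2023-09-25 — timely.

Yes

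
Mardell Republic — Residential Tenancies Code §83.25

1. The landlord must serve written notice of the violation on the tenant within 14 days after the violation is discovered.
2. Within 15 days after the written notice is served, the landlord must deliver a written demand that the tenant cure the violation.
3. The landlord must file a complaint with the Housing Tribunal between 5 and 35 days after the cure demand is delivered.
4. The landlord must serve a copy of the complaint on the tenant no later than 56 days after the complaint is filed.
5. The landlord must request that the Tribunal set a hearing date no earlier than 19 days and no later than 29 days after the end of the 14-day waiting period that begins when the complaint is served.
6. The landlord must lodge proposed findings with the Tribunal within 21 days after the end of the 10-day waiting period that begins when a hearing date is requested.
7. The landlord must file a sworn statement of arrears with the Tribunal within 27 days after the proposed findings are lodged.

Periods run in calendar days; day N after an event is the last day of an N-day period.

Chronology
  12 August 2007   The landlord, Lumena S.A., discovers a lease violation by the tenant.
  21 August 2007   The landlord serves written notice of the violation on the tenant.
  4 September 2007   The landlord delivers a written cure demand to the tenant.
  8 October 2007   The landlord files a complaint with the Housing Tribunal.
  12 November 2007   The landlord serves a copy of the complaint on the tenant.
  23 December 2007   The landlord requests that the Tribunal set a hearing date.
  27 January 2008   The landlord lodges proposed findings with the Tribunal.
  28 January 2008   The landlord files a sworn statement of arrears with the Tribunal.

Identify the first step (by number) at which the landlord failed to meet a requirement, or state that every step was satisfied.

Step 6

Step 1: 14 days after 12 August 2007 (when the violation is discovered) is 26 August 2007; done 21 August 2007 — timely.
Step 2: 15 days after 21 August 2007 (when the written notice is served) is 5 September 2007; done 4 September 2007 — timely.
Step 3: the window is 5–35 days after 4 September 2007 (when the cure demand is delivered), so 9 September 2007 through 9 October 2007; done 8 October 2007, which is between those dates.
Step 4: 56 days after 8 October 2007 (when the complaint is filed) is 3 December 2007; 12 November 2007 is within that limit.
Step 5: the window is 19–29 days after 26 November 2007 (end of the 14-day waiting period, which began when the complaint is served on 12 November 2007), so 15 December 2007 through 25 December 2007; done 23 December 2007 — within the window.
Step 6: 21 days after 2 January 2008 (end of the 10-day waiting period, which began when a hearing date is requested on 23 December 2007) is 23 January 2008; not done until 27 January 2008, 4 days after the deadline.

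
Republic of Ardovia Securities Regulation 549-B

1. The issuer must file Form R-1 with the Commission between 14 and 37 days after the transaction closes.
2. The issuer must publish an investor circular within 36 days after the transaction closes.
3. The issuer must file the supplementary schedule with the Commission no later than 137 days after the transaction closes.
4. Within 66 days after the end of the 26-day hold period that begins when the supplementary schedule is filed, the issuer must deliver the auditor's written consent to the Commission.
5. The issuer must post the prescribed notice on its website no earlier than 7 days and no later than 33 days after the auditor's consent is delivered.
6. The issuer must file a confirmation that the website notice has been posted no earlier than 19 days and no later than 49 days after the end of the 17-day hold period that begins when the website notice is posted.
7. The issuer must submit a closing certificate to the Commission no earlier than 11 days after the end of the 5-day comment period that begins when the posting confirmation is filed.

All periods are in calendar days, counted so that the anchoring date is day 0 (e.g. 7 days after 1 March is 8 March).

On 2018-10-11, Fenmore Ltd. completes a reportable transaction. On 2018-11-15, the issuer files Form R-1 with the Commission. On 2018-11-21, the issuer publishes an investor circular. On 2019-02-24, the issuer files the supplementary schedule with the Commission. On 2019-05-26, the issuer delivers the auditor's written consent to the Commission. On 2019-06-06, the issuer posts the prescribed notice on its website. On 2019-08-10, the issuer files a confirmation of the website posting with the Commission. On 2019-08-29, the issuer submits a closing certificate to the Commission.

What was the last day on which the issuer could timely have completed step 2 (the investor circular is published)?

Step 2 runs from 2018-10-11, when the transaction closes. 36 days after 2018-10-11 is 2018-11-16.

2018-11-16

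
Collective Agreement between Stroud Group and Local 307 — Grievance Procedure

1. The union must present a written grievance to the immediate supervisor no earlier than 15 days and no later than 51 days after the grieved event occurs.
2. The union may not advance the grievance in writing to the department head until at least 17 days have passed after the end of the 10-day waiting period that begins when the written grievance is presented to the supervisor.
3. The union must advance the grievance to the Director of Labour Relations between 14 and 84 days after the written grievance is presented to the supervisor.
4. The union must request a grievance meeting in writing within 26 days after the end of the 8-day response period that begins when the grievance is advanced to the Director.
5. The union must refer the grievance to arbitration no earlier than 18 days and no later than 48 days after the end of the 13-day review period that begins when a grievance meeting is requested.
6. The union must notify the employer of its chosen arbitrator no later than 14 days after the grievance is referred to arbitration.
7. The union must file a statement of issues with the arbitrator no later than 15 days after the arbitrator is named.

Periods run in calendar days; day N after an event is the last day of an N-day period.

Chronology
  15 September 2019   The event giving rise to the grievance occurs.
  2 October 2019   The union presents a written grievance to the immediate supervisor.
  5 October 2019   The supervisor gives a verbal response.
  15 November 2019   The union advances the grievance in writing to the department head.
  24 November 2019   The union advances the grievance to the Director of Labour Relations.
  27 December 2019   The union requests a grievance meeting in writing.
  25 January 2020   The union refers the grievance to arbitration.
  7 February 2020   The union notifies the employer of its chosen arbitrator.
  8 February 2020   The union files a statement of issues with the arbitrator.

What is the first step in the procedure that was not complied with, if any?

(1) the permitted window runs from 15 September 2019 + 15 = 30 September 2019 to 15 September 2019 + 51 = 5 November 2019; done 2 October 2019 — within the window.
(2) permitted from 12 October 2019 + 17 days = 29 October 2019 onward; done 15 November 2019, after the minimum wait.
(3) the permitted window runs from 2 October 2019 + 14 = 16 October 2019 to 2 October 2019 + 84 = 25 December 2019; done 24 November 2019 — within the window.
(4) due by 2 December 2019 + 26 days = 28 December 2019; done 27 December 2019 — timely.
(5) the permitted window runs from 9 January 2020 + 18 = 27 January 2020 to 9 January 2020 + 48 = 26 February 2020; done 25 January 2020 — 2 days before the window opened.
No need to go further; step 5 was not satisfied.

Step 5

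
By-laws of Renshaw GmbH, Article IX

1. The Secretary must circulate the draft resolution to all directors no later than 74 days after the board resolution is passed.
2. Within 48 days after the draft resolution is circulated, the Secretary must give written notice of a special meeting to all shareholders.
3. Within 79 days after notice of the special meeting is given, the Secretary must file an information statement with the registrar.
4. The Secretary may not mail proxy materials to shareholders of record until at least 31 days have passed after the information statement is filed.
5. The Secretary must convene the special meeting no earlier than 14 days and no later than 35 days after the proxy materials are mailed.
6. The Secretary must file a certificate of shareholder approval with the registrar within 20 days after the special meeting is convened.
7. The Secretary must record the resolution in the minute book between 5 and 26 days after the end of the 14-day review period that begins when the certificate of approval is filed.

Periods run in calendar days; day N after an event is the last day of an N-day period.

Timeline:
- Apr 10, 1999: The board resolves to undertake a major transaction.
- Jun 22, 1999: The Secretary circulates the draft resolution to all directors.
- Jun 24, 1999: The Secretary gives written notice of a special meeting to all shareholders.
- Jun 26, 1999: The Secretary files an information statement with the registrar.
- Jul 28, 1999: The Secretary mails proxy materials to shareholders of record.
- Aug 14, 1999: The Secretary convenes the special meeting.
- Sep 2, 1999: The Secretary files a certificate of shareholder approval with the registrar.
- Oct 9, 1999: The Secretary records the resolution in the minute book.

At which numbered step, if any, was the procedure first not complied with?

(1) due by Apr 10, 1999 + 74 days = Jun 23, 1999; done Jun 22, 1999 — timely.
(2) due by Jun 22, 1999 + 48 days = Aug 9, 1999; Jun 24, 1999 is within that limit.
(3) due by Jun 24, 1999 + 79 days = Sep 11, 1999; completed Jun 26, 1999, before the deadline.
(4) permitted from Jun 26, 1999 + 31 days = Jul 27, 1999 onward; Jul 28, 1999 is on or after that date.
(5) the permitted window runs from Jul 28, 1999 + 14 = Aug 11, 1999 to Jul 28, 1999 + 35 = Sep 1, 1999; done Aug 14, 1999 — within the window.
(6) due by Aug 14, 1999 + 20 days = Sep 3, 1999; done Sep 2, 1999 — timely.
(7) the permitted window runs from Sep 16, 1999 + 5 = Sep 21, 1999 to Sep 16, 1999 + 26 = Oct 12, 1999; done Oct 9, 1999, which is between those dates.

None — every step was satisfied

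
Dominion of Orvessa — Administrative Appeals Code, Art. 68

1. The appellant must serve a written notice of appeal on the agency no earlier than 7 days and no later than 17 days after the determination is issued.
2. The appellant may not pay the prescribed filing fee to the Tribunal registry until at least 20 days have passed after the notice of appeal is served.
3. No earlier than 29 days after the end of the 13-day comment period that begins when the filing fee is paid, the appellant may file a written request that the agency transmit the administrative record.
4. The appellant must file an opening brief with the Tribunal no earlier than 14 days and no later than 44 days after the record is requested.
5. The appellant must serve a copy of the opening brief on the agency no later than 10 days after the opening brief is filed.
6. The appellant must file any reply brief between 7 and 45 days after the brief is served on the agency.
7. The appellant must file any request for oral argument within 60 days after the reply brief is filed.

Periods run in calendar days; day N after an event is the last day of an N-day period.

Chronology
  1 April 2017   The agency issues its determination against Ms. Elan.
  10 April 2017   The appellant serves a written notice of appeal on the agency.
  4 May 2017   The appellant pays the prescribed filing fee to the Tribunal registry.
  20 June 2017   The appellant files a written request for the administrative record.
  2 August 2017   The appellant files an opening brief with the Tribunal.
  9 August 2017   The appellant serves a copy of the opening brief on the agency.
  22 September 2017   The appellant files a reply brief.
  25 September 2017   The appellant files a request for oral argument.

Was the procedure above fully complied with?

(1) the permitted window runs from 1 April 2017 + 7 = 8 April 2017 to 1 April 2017 + 17 = 18 April 2017; done 10 April 2017, which is between those dates.
(2) permitted from 10 April 2017 + 20 days = 30 April 2017 onward; done 4 May 2017 — permitted.
(3) permitted from 17 May 2017 + 29 days = 15 June 2017 onward; done 20 June 2017, after the minimum wait.
(4) the permitted window runs from 20 June 2017 + 14 = 4 July 2017 to 20 June 2017 + 44 = 3 August 2017; done 2 August 2017, which is between those dates.
(5) due by 2 August 2017 + 10 days = 12 August 2017; 9 August 2017 is within that limit.
(6) the permitted window runs from 9 August 2017 + 7 = 16 August 2017 to 9 August 2017 + 45 = 23 September 2017; done 22 September 2017, which is between those dates.
(7) due by 22 September 2017 + 60 days = 21 November 2017; 25 September 2017 is within that limit.

Yes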